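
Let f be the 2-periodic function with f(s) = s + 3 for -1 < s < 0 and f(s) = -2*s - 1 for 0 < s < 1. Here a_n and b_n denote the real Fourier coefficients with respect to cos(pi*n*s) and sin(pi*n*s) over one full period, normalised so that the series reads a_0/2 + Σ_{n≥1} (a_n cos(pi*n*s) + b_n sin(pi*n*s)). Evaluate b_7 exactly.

b_7 = ∫_{-1}^{1} f(s) sin(7*pi*s) ds.
Split the integral at the breakpoints.
Integrating by parts (boundary term plus one more integral), an antiderivative of (s + 3) sin(7*pi*s) is -s*cos(7*pi*s)/(7*pi) + sin(7*pi*s)/(49*pi**2) - 3*cos(7*pi*s)/(7*pi); evaluating from -1 to 0: ∫_{-1}^{0} (s + 3) sin(7*pi*s) ds = (-3/(7*pi)) - (2/(7*pi)) = -5/(7*pi).
Integrating by parts (boundary term plus one more integral), an antiderivative of (-2*s - 1) sin(7*pi*s) is 2*s*cos(7*pi*s)/(7*pi) - 2*sin(7*pi*s)/(49*pi**2) + cos(7*pi*s)/(7*pi); evaluating from 0 to 1: ∫_{0}^{1} (-2*s - 1) sin(7*pi*s) ds = (-3/(7*pi)) - (1/(7*pi)) = -4/(7*pi).
Summing the pieces gives b_7 = -9/(7*pi).

-9/(7*pi)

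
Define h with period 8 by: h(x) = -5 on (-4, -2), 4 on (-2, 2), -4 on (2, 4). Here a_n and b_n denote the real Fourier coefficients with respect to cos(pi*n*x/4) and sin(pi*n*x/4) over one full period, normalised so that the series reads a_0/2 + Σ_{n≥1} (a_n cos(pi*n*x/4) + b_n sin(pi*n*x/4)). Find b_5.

1/(5*pi)

b_5 = 1/4 ∫_{-4}^{4} h(x) sin(5*pi*x/4) dx.
Split the integral at the breakpoints.
Directly, an antiderivative of (-5) sin(5*pi*x/4) is 4*cos(5*pi*x/4)/pi; evaluating from -4 to -2: ∫_{-4}^{-2} (-5) sin(5*pi*x/4) dx = (0) - (-4/pi) = 4/pi.
Directly, an antiderivative of (4) sin(5*pi*x/4) is -16*cos(5*pi*x/4)/(5*pi); evaluating from -2 to 2: ∫_{-2}^{2} (4) sin(5*pi*x/4) dx = (0) - (0) = 0.
Directly, an antiderivative of (-4) sin(5*pi*x/4) is 16*cos(5*pi*x/4)/(5*pi); evaluating from 2 to 4: ∫_{2}^{4} (-4) sin(5*pi*x/4) dx = (-16/(5*pi)) - (0) = -16/(5*pi).
Summing the pieces and multiplying by (1/4) gives b_5 = 1/(5*pi).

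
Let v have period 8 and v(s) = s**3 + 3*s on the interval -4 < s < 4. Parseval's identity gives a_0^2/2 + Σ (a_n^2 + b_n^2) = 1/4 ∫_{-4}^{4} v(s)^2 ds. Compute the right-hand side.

1/4 ∫_{-4}^{4} v(s)^2 ds = 1/4 · (263296/35) = 65824/35.

65824/35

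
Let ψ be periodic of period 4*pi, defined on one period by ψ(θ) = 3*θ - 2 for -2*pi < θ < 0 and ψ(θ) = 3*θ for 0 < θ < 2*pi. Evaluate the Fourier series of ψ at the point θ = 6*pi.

θ = 6*pi differs from θ = -2*pi by 2 full period(s), and the series is 4*pi-periodic.
At θ = -2*pi the one-sided limits are ψ(-2*pi^-) = 6*pi and ψ(-2*pi^+) = -6*pi - 2.
By Dirichlet's theorem the series converges to their average, [(6*pi) + (-6*pi - 2)]/2 = -1.

-1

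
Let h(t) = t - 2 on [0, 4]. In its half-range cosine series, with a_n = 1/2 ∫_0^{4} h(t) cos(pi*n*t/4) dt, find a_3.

a_3 = 1/2 ∫_0^{4} (t - 2) cos(3*pi*t/4) dt.
Integrating by parts (boundary term plus one more integral), an antiderivative of (t - 2) cos(3*pi*t/4) is 4*t*sin(3*pi*t/4)/(3*pi) - 8*sin(3*pi*t/4)/(3*pi) + 16*cos(3*pi*t/4)/(9*pi**2); evaluating from 0 to 4: ∫_{0}^{4} (t - 2) cos(3*pi*t/4) dt = (-16/(9*pi**2)) - (16/(9*pi**2)) = -32/(9*pi**2).
Hence a_3 = (1/2)·(-32/(9*pi**2)) = -16/(9*pi**2).

-16/(9*pi**2)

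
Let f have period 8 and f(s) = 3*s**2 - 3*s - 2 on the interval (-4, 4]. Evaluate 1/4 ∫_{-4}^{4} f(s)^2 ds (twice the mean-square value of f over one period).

4488/5

1/4 ∫_{-4}^{4} f(s)^2 ds = 1/4 · (17952/5) = 4488/5.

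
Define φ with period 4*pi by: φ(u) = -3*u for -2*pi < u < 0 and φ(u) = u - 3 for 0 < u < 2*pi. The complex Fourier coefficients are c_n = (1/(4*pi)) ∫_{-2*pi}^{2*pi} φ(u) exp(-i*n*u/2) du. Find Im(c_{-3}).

-2/3 - 1/pi

Since φ is real-valued, Im(c_{-3}) = -(1/(4*pi)) ∫_{-2*pi}^{2*pi} φ(u) sin(-3*u/2) du = b_{3}/2.
Split the integral at the breakpoints.
Integrating by parts (boundary term plus one more integral), an antiderivative of (-3*u) sin(-3*u/2) is -2*u*cos(3*u/2) + 4*sin(3*u/2)/3; evaluating from -2*pi to 0: ∫_{-2*pi}^{0} (-3*u) sin(-3*u/2) du = (0) - (-4*pi) = 4*pi.
Integrating by parts (boundary term plus one more integral), an antiderivative of (u - 3) sin(-3*u/2) is 2*u*cos(3*u/2)/3 - 4*sin(3*u/2)/9 - 2*cos(3*u/2); evaluating from 0 to 2*pi: ∫_{0}^{2*pi} (u - 3) sin(-3*u/2) du = (2 - 4*pi/3) - (-2) = 4 - 4*pi/3.
So ∫_{-2*pi}^{2*pi} φ(u) sin(-3*u/2) du = 4 + 8*pi/3.
Hence Im(c_{-3}) = (-1/(4*pi))·(4 + 8*pi/3) = -2/3 - 1/pi.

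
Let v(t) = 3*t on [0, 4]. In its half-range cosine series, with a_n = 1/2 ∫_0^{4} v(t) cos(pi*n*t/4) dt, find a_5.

-48/(25*pi**2)

a_5 = 1/2 ∫_0^{4} (3*t) cos(5*pi*t/4) dt.
Integrating by parts (boundary term plus one more integral), an antiderivative of (3*t) cos(5*pi*t/4) is 12*t*sin(5*pi*t/4)/(5*pi) + 48*cos(5*pi*t/4)/(25*pi**2); evaluating from 0 to 4: ∫_{0}^{4} (3*t) cos(5*pi*t/4) dt = (-48/(25*pi**2)) - (48/(25*pi**2)) = -96/(25*pi**2).
Hence a_5 = (1/2)·(-96/(25*pi**2)) = -48/(25*pi**2).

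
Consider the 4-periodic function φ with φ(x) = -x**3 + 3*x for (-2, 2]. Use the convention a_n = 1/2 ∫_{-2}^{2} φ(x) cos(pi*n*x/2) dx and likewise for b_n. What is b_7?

4*(24 - 49*pi**2)/(343*pi**3)

b_7 = 1/2 ∫_{-2}^{2} φ(x) sin(7*pi*x/2) dx.
φ is odd and sin(7*pi*x/2) is odd, so the integrand is even and b_7 = ∫_0^{2} φ(x) sin(7*pi*x/2) dx.
Integrating by parts three times (tabular method), an antiderivative of (-x**3 + 3*x) sin(7*pi*x/2) is 2*x**3*cos(7*pi*x/2)/(7*pi) - 12*x**2*sin(7*pi*x/2)/(49*pi**2) - 6*x*cos(7*pi*x/2)/(7*pi) - 48*x*cos(7*pi*x/2)/(343*pi**3) + 96*sin(7*pi*x/2)/(2401*pi**4) + 12*sin(7*pi*x/2)/(49*pi**2); evaluating from 0 to 2: ∫_{0}^{2} (-x**3 + 3*x) sin(7*pi*x/2) dx = (4*(24 - 49*pi**2)/(343*pi**3)) - (0) = 4*(24 - 49*pi**2)/(343*pi**3).
Hence b_7 = 4*(24 - 49*pi**2)/(343*pi**3).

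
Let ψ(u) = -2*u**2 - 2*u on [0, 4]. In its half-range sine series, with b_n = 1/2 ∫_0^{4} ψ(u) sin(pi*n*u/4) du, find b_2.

40/pi

b_2 = 1/2 ∫_0^{4} (-2*u**2 - 2*u) sin(pi*u/2) du.
Integrating by parts twice (tabular method), an antiderivative of (-2*u**2 - 2*u) sin(pi*u/2) is 4*u**2*cos(pi*u/2)/pi - 16*u*sin(pi*u/2)/pi**2 + 4*u*cos(pi*u/2)/pi - 8*sin(pi*u/2)/pi**2 - 32*cos(pi*u/2)/pi**3; evaluating from 0 to 4: ∫_{0}^{4} (-2*u**2 - 2*u) sin(pi*u/2) du = (-32/pi**3 + 80/pi) - (-32/pi**3) = 80/pi.
Hence b_2 = (1/2)·(80/pi) = 40/pi.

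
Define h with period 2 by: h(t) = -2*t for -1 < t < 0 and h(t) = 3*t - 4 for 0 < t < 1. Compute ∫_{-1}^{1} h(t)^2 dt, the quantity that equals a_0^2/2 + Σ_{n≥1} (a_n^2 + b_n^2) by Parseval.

25/3

∫_{-1}^{1} h(t)^2 dt = 25/3.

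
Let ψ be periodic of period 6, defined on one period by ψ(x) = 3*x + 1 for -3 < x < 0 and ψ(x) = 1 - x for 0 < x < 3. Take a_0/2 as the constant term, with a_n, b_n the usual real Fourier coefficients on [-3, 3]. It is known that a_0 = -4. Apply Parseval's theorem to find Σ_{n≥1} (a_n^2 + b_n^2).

Parseval: a_0^2/2 + Σ_{n≥1} (a_n^2+b_n^2) = 1/3 ∫_{-3}^{3} ψ(x)^2 dx = 20.
Subtract a_0^2/2 = 8: Σ (a_n^2+b_n^2) = 12.

12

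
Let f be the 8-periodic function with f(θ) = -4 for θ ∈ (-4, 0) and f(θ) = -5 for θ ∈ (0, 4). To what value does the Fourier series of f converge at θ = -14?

θ = -14 differs from θ = 2 by -2 full period(s), and the series is 8-periodic.
f is continuous at θ = 2 with value -5, so the series converges to -5 there.

-5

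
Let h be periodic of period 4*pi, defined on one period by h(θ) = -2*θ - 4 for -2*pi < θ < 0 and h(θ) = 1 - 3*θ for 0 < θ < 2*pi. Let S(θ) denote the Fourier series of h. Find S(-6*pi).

-pi - 3/2

θ = -6*pi differs from θ = 2*pi by -2 full period(s), and the series is 4*pi-periodic.
At θ = 2*pi the one-sided limits are h(2*pi^-) = 1 - 6*pi and h(2*pi^+) = -4 + 4*pi.
By Dirichlet's theorem the series converges to their average, [(1 - 6*pi) + (-4 + 4*pi)]/2 = -pi - 3/2.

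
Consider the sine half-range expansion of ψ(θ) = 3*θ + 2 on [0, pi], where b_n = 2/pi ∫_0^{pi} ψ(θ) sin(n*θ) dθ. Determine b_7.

b_7 = 2/pi ∫_0^{pi} (3*θ + 2) sin(7*θ) dθ.
Integrating by parts (boundary term plus one more integral), an antiderivative of (3*θ + 2) sin(7*θ) is -3*θ*cos(7*θ)/7 + 3*sin(7*θ)/49 - 2*cos(7*θ)/7; evaluating from 0 to pi: ∫_{0}^{pi} (3*θ + 2) sin(7*θ) dθ = (2/7 + 3*pi/7) - (-2/7) = 4/7 + 3*pi/7.
Hence b_7 = (2/pi)·(4/7 + 3*pi/7) = 2*(4 + 3*pi)/(7*pi).

2*(4 + 3*pi)/(7*pi)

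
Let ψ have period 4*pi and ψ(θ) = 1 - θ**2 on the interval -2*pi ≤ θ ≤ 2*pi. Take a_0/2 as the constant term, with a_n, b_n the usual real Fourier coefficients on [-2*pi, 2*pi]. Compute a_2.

a_2 = (1/(2*pi)) ∫_{-2*pi}^{2*pi} ψ(θ) cos(θ) dθ.
ψ is even and cos(θ) is even, so the integrand is even and a_2 = 1/pi ∫_0^{2*pi} ψ(θ) cos(θ) dθ.
Integrating by parts twice (tabular method), an antiderivative of (1 - θ**2) cos(θ) is -θ**2*sin(θ) - 2*θ*cos(θ) + 3*sin(θ); evaluating from 0 to 2*pi: ∫_{0}^{2*pi} (1 - θ**2) cos(θ) dθ = (-4*pi) - (0) = -4*pi.
Hence a_2 = (1/pi)·(-4*pi) = -4.

-4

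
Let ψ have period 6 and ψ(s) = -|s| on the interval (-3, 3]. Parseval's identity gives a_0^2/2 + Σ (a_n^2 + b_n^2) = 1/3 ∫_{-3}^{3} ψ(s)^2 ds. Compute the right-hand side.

1/3 ∫_{-3}^{3} ψ(s)^2 ds = 1/3 · (18) = 6.

6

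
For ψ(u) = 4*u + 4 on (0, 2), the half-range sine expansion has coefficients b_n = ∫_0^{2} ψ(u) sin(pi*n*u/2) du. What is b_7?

b_7 = ∫_0^{2} (4*u + 4) sin(7*pi*u/2) du.
Integrating by parts (boundary term plus one more integral), an antiderivative of (4*u + 4) sin(7*pi*u/2) is -8*u*cos(7*pi*u/2)/(7*pi) + 16*sin(7*pi*u/2)/(49*pi**2) - 8*cos(7*pi*u/2)/(7*pi); evaluating from 0 to 2: ∫_{0}^{2} (4*u + 4) sin(7*pi*u/2) du = (24/(7*pi)) - (-8/(7*pi)) = 32/(7*pi).
Hence b_7 = 32/(7*pi).

32/(7*pi)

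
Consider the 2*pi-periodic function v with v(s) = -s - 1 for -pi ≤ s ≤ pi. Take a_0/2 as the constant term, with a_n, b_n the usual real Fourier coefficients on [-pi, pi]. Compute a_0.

a_0 = 1/pi ∫_{-pi}^{pi} v(s) ds = 1/pi · (-2*pi) = -2.

-2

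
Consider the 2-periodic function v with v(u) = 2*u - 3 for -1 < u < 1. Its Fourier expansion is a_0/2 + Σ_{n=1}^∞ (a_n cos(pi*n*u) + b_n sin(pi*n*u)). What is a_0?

a_0 = ∫_{-1}^{1} v(u) du = -6.

-6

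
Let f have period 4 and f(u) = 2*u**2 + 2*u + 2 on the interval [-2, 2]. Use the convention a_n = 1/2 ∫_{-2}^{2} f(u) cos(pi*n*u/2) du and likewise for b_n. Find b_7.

8/(7*pi)

b_7 = 1/2 ∫_{-2}^{2} f(u) sin(7*pi*u/2) du.
Integrating by parts twice (tabular method), an antiderivative of (2*u**2 + 2*u + 2) sin(7*pi*u/2) is -4*u**2*cos(7*pi*u/2)/(7*pi) + 16*u*sin(7*pi*u/2)/(49*pi**2) - 4*u*cos(7*pi*u/2)/(7*pi) + 8*sin(7*pi*u/2)/(49*pi**2) - 4*cos(7*pi*u/2)/(7*pi) + 32*cos(7*pi*u/2)/(343*pi**3); evaluating from -2 to 2: ∫_{-2}^{2} (2*u**2 + 2*u + 2) sin(7*pi*u/2) du = (-32/(343*pi**3) + 4/pi) - (4*(-8 + 147*pi**2)/(343*pi**3)) = 16/(7*pi).
Hence b_7 = (1/2)·(16/(7*pi)) = 8/(7*pi).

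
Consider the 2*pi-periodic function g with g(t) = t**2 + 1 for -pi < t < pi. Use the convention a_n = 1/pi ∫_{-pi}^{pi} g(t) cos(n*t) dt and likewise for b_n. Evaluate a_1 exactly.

-4

a_1 = 1/pi ∫_{-pi}^{pi} g(t) cos(t) dt.
g is even and cos(t) is even, so the integrand is even and a_1 = 2/pi ∫_0^{pi} g(t) cos(t) dt.
Integrating by parts twice (tabular method), an antiderivative of (t**2 + 1) cos(t) is t**2*sin(t) + 2*t*cos(t) - sin(t); evaluating from 0 to pi: ∫_{0}^{pi} (t**2 + 1) cos(t) dt = (-2*pi) - (0) = -2*pi.
Hence a_1 = (2/pi)·(-2*pi) = -4.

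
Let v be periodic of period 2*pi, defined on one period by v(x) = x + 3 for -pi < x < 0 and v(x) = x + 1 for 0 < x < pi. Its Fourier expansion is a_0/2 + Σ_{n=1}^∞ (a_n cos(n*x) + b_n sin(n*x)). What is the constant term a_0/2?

2

a_0 = 1/pi ∫_{-pi}^{pi} v(x) dx = 1/pi · (4*pi) = 4.
So the constant term a_0/2 = 2.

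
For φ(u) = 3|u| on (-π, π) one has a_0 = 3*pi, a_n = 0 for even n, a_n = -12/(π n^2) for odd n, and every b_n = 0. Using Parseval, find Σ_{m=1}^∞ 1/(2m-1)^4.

pi**4/96

Parseval: a_0^2/2 + Σ a_n^2 = (1/π) ∫_{-π}^{π} φ(u)^2 du = 6*pi**2.
Subtract a_0^2/2 = 9*pi**2/2: Σ a_n^2 = 3*pi**2/2.
Only odd n contribute, with a_n^2 = 144/(π^2 n^4), so Σ_{m≥1} 1/(2m-1)^4 = π^2·(3*pi**2/2)/144 = pi**4/96.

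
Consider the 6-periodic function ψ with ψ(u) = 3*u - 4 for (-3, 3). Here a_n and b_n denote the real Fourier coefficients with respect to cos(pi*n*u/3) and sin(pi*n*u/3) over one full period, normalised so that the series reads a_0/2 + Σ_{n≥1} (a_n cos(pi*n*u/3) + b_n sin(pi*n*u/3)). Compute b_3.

b_3 = 1/3 ∫_{-3}^{3} ψ(u) sin(pi*u) du.
Integrating by parts (boundary term plus one more integral), an antiderivative of (3*u - 4) sin(pi*u) is -3*u*cos(pi*u)/pi + 3*sin(pi*u)/pi**2 + 4*cos(pi*u)/pi; evaluating from -3 to 3: ∫_{-3}^{3} (3*u - 4) sin(pi*u) du = (5/pi) - (-13/pi) = 18/pi.
Hence b_3 = (1/3)·(18/pi) = 6/pi.

6/pi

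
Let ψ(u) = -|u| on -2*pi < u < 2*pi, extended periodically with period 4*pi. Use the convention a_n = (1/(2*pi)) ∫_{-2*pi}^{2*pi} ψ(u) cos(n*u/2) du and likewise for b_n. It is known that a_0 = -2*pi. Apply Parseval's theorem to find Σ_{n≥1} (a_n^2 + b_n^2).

2*pi**2/3

Parseval: a_0^2/2 + Σ_{n≥1} (a_n^2+b_n^2) = (1/(2*pi)) ∫_{-2*pi}^{2*pi} ψ(u)^2 du = 8*pi**2/3.
Subtract a_0^2/2 = 2*pi**2: Σ (a_n^2+b_n^2) = 2*pi**2/3.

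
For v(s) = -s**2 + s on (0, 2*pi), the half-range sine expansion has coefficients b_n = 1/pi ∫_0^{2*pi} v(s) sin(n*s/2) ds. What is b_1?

-8*pi + 4 + 32/pi

b_1 = 1/pi ∫_0^{2*pi} (-s**2 + s) sin(s/2) ds.
Integrating by parts twice (tabular method), an antiderivative of (-s**2 + s) sin(s/2) is 2*s**2*cos(s/2) - 8*s*sin(s/2) - 2*s*cos(s/2) + 4*sin(s/2) - 16*cos(s/2); evaluating from 0 to 2*pi: ∫_{0}^{2*pi} (-s**2 + s) sin(s/2) ds = (-8*pi**2 + 4*pi + 16) - (-16) = -8*pi**2 + 4*pi + 32.
Hence b_1 = (1/pi)·(-8*pi**2 + 4*pi + 32) = -8*pi + 4 + 32/pi.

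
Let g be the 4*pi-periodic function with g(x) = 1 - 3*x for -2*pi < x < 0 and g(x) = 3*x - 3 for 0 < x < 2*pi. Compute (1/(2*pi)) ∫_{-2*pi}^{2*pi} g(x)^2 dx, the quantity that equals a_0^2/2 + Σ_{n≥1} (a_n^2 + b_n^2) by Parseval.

(1/(2*pi)) ∫_{-2*pi}^{2*pi} g(x)^2 dx = (1/(2*pi)) · (4*pi*(-6*pi + 5 + 12*pi**2)) = -12*pi + 10 + 24*pi**2.

-12*pi + 10 + 24*pi**2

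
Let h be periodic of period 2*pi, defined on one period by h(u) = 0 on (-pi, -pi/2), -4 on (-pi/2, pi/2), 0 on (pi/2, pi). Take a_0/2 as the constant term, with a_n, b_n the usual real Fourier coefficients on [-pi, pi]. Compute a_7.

a_7 = 1/pi ∫_{-pi}^{pi} h(u) cos(7*u) du.
h is even and cos(7*u) is even, so the integrand is even and a_7 = 2/pi ∫_0^{pi} h(u) cos(7*u) du.
Split the integral at the breakpoints.
Directly, an antiderivative of (-4) cos(7*u) is -4*sin(7*u)/7; evaluating from 0 to pi/2: ∫_{0}^{pi/2} (-4) cos(7*u) du = (4/7) - (0) = 4/7.
∫_{pi/2}^{pi} (0) cos(7*u) du = 0.
Summing the pieces and multiplying by (2/pi) gives a_7 = 8/(7*pi).

8/(7*pi)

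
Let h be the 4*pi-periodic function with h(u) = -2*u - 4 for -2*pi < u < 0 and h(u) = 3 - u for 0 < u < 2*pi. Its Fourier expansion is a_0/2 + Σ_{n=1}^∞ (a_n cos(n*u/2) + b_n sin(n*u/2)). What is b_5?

b_5 = (1/(2*pi)) ∫_{-2*pi}^{2*pi} h(u) sin(5*u/2) du.
Split the integral at the breakpoints.
Integrating by parts (boundary term plus one more integral), an antiderivative of (-2*u - 4) sin(5*u/2) is 4*u*cos(5*u/2)/5 - 8*sin(5*u/2)/25 + 8*cos(5*u/2)/5; evaluating from -2*pi to 0: ∫_{-2*pi}^{0} (-2*u - 4) sin(5*u/2) du = (8/5) - (-8/5 + 8*pi/5) = 16/5 - 8*pi/5.
Integrating by parts (boundary term plus one more integral), an antiderivative of (3 - u) sin(5*u/2) is 2*u*cos(5*u/2)/5 - 4*sin(5*u/2)/25 - 6*cos(5*u/2)/5; evaluating from 0 to 2*pi: ∫_{0}^{2*pi} (3 - u) sin(5*u/2) du = (6/5 - 4*pi/5) - (-6/5) = 12/5 - 4*pi/5.
Summing the pieces and multiplying by (1/(2*pi)) gives b_5 = 2*(7 - 3*pi)/(5*pi).

2*(7 - 3*pi)/(5*pi)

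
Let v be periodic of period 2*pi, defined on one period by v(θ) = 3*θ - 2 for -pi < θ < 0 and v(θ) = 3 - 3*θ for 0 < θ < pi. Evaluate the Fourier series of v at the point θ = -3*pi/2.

3 - 3*pi/2

θ = -3*pi/2 differs from θ = pi/2 by -1 full period(s), and the series is 2*pi-periodic.
v is continuous at θ = pi/2 with value 3 - 3*pi/2, so the series converges to 3 - 3*pi/2 there.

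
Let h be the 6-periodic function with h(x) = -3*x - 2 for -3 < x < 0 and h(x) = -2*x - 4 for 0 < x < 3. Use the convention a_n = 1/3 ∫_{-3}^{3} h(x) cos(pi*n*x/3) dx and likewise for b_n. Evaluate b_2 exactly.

15/(2*pi)

b_2 = 1/3 ∫_{-3}^{3} h(x) sin(2*pi*x/3) dx.
Split the integral at the breakpoints.
Integrating by parts (boundary term plus one more integral), an antiderivative of (-3*x - 2) sin(2*pi*x/3) is 9*x*cos(2*pi*x/3)/(2*pi) - 27*sin(2*pi*x/3)/(4*pi**2) + 3*cos(2*pi*x/3)/pi; evaluating from -3 to 0: ∫_{-3}^{0} (-3*x - 2) sin(2*pi*x/3) dx = (3/pi) - (-21/(2*pi)) = 27/(2*pi).
Integrating by parts (boundary term plus one more integral), an antiderivative of (-2*x - 4) sin(2*pi*x/3) is 3*x*cos(2*pi*x/3)/pi - 9*sin(2*pi*x/3)/(2*pi**2) + 6*cos(2*pi*x/3)/pi; evaluating from 0 to 3: ∫_{0}^{3} (-2*x - 4) sin(2*pi*x/3) dx = (15/pi) - (6/pi) = 9/pi.
Summing the pieces and multiplying by (1/3) gives b_2 = 15/(2*pi).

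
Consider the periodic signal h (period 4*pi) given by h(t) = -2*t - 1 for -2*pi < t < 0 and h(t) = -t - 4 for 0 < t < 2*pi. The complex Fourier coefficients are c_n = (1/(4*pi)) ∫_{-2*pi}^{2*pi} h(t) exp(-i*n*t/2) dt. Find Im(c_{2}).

-3/2

Since h is real-valued, Im(c_{2}) = -(1/(4*pi)) ∫_{-2*pi}^{2*pi} h(t) sin(t) dt = -b_{2}/2.
Split the integral at the breakpoints.
Integrating by parts (boundary term plus one more integral), an antiderivative of (-2*t - 1) sin(t) is 2*t*cos(t) - 2*sin(t) + cos(t); evaluating from -2*pi to 0: ∫_{-2*pi}^{0} (-2*t - 1) sin(t) dt = (1) - (1 - 4*pi) = 4*pi.
Integrating by parts (boundary term plus one more integral), an antiderivative of (-t - 4) sin(t) is t*cos(t) - sin(t) + 4*cos(t); evaluating from 0 to 2*pi: ∫_{0}^{2*pi} (-t - 4) sin(t) dt = (4 + 2*pi) - (4) = 2*pi.
So ∫_{-2*pi}^{2*pi} h(t) sin(t) dt = 6*pi.
Hence Im(c_{2}) = (-1/(4*pi))·(6*pi) = -3/2.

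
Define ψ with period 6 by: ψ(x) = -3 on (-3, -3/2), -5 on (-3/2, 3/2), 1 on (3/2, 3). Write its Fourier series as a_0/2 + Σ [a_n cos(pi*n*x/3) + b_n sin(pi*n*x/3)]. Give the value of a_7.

a_7 = 1/3 ∫_{-3}^{3} ψ(x) cos(7*pi*x/3) dx.
Split the integral at the breakpoints.
Directly, an antiderivative of (-3) cos(7*pi*x/3) is -9*sin(7*pi*x/3)/(7*pi); evaluating from -3 to -3/2: ∫_{-3}^{-3/2} (-3) cos(7*pi*x/3) dx = (-9/(7*pi)) - (0) = -9/(7*pi).
Directly, an antiderivative of (-5) cos(7*pi*x/3) is -15*sin(7*pi*x/3)/(7*pi); evaluating from -3/2 to 3/2: ∫_{-3/2}^{3/2} (-5) cos(7*pi*x/3) dx = (15/(7*pi)) - (-15/(7*pi)) = 30/(7*pi).
Directly, an antiderivative of (1) cos(7*pi*x/3) is 3*sin(7*pi*x/3)/(7*pi); evaluating from 3/2 to 3: ∫_{3/2}^{3} (1) cos(7*pi*x/3) dx = (0) - (-3/(7*pi)) = 3/(7*pi).
Summing the pieces and multiplying by (1/3) gives a_7 = 8/(7*pi).

8/(7*pi)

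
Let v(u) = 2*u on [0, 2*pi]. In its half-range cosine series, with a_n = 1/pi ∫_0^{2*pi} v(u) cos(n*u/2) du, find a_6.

0

a_6 = 1/pi ∫_0^{2*pi} (2*u) cos(3*u) du.
Integrating by parts (boundary term plus one more integral), an antiderivative of (2*u) cos(3*u) is 2*u*sin(3*u)/3 + 2*cos(3*u)/9; evaluating from 0 to 2*pi: ∫_{0}^{2*pi} (2*u) cos(3*u) du = (2/9) - (2/9) = 0.
Hence a_6 = (1/pi)·(0) = 0.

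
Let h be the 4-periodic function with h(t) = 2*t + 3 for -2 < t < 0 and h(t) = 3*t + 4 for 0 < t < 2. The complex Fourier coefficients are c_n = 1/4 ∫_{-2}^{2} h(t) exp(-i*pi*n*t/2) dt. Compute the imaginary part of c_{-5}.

6/(5*pi)

Since h is real-valued, Im(c_{-5}) = -1/4 ∫_{-2}^{2} h(t) sin(-5*pi*t/2) dt = b_{5}/2.
Split the integral at the breakpoints.
Integrating by parts (boundary term plus one more integral), an antiderivative of (2*t + 3) sin(-5*pi*t/2) is 4*t*cos(5*pi*t/2)/(5*pi) - 8*sin(5*pi*t/2)/(25*pi**2) + 6*cos(5*pi*t/2)/(5*pi); evaluating from -2 to 0: ∫_{-2}^{0} (2*t + 3) sin(-5*pi*t/2) dt = (6/(5*pi)) - (2/(5*pi)) = 4/(5*pi).
Integrating by parts (boundary term plus one more integral), an antiderivative of (3*t + 4) sin(-5*pi*t/2) is 6*t*cos(5*pi*t/2)/(5*pi) - 12*sin(5*pi*t/2)/(25*pi**2) + 8*cos(5*pi*t/2)/(5*pi); evaluating from 0 to 2: ∫_{0}^{2} (3*t + 4) sin(-5*pi*t/2) dt = (-4/pi) - (8/(5*pi)) = -28/(5*pi).
So ∫_{-2}^{2} h(t) sin(-5*pi*t/2) dt = -24/(5*pi).
Hence Im(c_{-5}) = (-1/4)·(-24/(5*pi)) = 6/(5*pi).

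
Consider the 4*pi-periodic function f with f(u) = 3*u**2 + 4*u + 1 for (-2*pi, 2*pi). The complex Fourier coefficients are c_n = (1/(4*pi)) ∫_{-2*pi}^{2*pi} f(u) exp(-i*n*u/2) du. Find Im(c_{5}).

Since f is real-valued, Im(c_{5}) = -(1/(4*pi)) ∫_{-2*pi}^{2*pi} f(u) sin(5*u/2) du = -b_{5}/2.
Integrating by parts twice (tabular method), an antiderivative of (3*u**2 + 4*u + 1) sin(5*u/2) is -6*u**2*cos(5*u/2)/5 + 24*u*sin(5*u/2)/25 - 8*u*cos(5*u/2)/5 + 16*sin(5*u/2)/25 - 2*cos(5*u/2)/125; evaluating from -2*pi to 2*pi: ∫_{-2*pi}^{2*pi} (3*u**2 + 4*u + 1) sin(5*u/2) du = (2/125 + 16*pi/5 + 24*pi**2/5) - (-16*pi/5 + 2/125 + 24*pi**2/5) = 32*pi/5.
Hence Im(c_{5}) = (-1/(4*pi))·(32*pi/5) = -8/5.

-8/5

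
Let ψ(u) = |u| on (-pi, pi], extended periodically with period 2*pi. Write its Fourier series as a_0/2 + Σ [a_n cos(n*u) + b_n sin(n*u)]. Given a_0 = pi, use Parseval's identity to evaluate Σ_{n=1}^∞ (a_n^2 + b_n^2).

pi**2/6

Parseval: a_0^2/2 + Σ_{n≥1} (a_n^2+b_n^2) = 1/pi ∫_{-pi}^{pi} ψ(u)^2 du = 2*pi**2/3.
Subtract a_0^2/2 = pi**2/2: Σ (a_n^2+b_n^2) = pi**2/6.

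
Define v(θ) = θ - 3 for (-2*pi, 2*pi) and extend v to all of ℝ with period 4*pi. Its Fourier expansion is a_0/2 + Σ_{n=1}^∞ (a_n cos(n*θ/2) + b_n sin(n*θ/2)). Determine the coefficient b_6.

b_6 = (1/(2*pi)) ∫_{-2*pi}^{2*pi} v(θ) sin(3*θ) dθ.
Integrating by parts (boundary term plus one more integral), an antiderivative of (θ - 3) sin(3*θ) is -θ*cos(3*θ)/3 + sin(3*θ)/9 + cos(3*θ); evaluating from -2*pi to 2*pi: ∫_{-2*pi}^{2*pi} (θ - 3) sin(3*θ) dθ = (1 - 2*pi/3) - (1 + 2*pi/3) = -4*pi/3.
Hence b_6 = (1/(2*pi))·(-4*pi/3) = -2/3.

-2/3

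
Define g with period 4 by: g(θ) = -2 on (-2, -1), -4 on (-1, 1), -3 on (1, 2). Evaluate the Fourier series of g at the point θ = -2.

-5/2

θ = -2 differs from θ = 2 by -1 full period(s), and the series is 4-periodic.
At θ = 2 the one-sided limits are g(2^-) = -3 and g(2^+) = -2.
By Dirichlet's theorem the series converges to their average, [(-3) + (-2)]/2 = -5/2.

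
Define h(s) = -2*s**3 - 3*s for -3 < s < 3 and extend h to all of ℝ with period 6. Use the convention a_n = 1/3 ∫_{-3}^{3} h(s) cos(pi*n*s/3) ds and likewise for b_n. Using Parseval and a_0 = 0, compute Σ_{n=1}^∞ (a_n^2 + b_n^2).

44658/35

Parseval: a_0^2/2 + Σ_{n≥1} (a_n^2+b_n^2) = 1/3 ∫_{-3}^{3} h(s)^2 ds = 44658/35.
Subtract a_0^2/2 = 0: Σ (a_n^2+b_n^2) = 44658/35.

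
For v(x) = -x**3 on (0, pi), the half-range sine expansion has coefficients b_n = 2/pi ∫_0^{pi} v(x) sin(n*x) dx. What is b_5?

b_5 = 2/pi ∫_0^{pi} (-x**3) sin(5*x) dx.
Integrating by parts three times (tabular method), an antiderivative of (-x**3) sin(5*x) is x**3*cos(5*x)/5 - 3*x**2*sin(5*x)/25 - 6*x*cos(5*x)/125 + 6*sin(5*x)/625; evaluating from 0 to pi: ∫_{0}^{pi} (-x**3) sin(5*x) dx = (pi*(6 - 25*pi**2)/125) - (0) = pi*(6 - 25*pi**2)/125.
Hence b_5 = (2/pi)·(pi*(6 - 25*pi**2)/125) = 12/125 - 2*pi**2/5.

12/125 - 2*pi**2/5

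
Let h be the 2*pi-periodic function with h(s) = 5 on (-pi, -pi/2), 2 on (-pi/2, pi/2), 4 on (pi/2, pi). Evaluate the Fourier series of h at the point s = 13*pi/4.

5

s = 13*pi/4 differs from s = -3*pi/4 by 2 full period(s), and the series is 2*pi-periodic.
h is continuous at s = -3*pi/4 with value 5, so the series converges to 5 there.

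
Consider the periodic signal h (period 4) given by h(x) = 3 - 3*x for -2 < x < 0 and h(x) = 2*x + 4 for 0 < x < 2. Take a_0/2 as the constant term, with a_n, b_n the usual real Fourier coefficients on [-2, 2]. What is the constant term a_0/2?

a_0 = 1/2 ∫_{-2}^{2} h(x) dx = 1/2 · (24) = 12.
So the constant term a_0/2 = 6.

6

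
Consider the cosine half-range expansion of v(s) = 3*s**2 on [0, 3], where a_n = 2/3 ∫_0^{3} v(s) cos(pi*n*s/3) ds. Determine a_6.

a_6 = 2/3 ∫_0^{3} (3*s**2) cos(2*pi*s) ds.
Integrating by parts twice (tabular method), an antiderivative of (3*s**2) cos(2*pi*s) is 3*s**2*sin(2*pi*s)/(2*pi) + 3*s*cos(2*pi*s)/(2*pi**2) - 3*sin(2*pi*s)/(4*pi**3); evaluating from 0 to 3: ∫_{0}^{3} (3*s**2) cos(2*pi*s) ds = (9/(2*pi**2)) - (0) = 9/(2*pi**2).
Hence a_6 = (2/3)·(9/(2*pi**2)) = 3/pi**2.

3/pi**2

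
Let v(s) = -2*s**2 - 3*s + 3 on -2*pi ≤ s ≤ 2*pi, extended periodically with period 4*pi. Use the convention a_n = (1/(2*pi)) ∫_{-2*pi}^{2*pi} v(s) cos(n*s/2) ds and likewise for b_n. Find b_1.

b_1 = (1/(2*pi)) ∫_{-2*pi}^{2*pi} v(s) sin(s/2) ds.
Integrating by parts twice (tabular method), an antiderivative of (-2*s**2 - 3*s + 3) sin(s/2) is 4*s**2*cos(s/2) - 16*s*sin(s/2) + 6*s*cos(s/2) - 12*sin(s/2) - 38*cos(s/2); evaluating from -2*pi to 2*pi: ∫_{-2*pi}^{2*pi} (-2*s**2 - 3*s + 3) sin(s/2) ds = (-16*pi**2 - 12*pi + 38) - (-16*pi**2 + 12*pi + 38) = -24*pi.
Hence b_1 = (1/(2*pi))·(-24*pi) = -12.

-12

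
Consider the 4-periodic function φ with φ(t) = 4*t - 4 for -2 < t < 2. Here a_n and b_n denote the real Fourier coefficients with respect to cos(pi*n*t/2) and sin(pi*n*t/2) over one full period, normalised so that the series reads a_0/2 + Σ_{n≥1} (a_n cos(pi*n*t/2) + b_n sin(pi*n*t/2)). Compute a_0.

a_0 = 1/2 ∫_{-2}^{2} φ(t) dt = 1/2 · (-16) = -8.

-8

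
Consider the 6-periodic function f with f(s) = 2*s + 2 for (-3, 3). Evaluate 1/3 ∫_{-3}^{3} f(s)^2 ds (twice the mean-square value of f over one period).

1/3 ∫_{-3}^{3} f(s)^2 ds = 1/3 · (96) = 32.

32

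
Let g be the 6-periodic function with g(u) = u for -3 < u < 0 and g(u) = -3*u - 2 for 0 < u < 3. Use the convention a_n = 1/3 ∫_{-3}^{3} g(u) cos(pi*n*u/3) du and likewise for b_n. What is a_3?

8/(3*pi**2)

a_3 = 1/3 ∫_{-3}^{3} g(u) cos(pi*u) du.
Split the integral at the breakpoints.
Integrating by parts (boundary term plus one more integral), an antiderivative of (u) cos(pi*u) is u*sin(pi*u)/pi + cos(pi*u)/pi**2; evaluating from -3 to 0: ∫_{-3}^{0} (u) cos(pi*u) du = (pi**(-2)) - (-1/pi**2) = 2/pi**2.
Integrating by parts (boundary term plus one more integral), an antiderivative of (-3*u - 2) cos(pi*u) is -3*u*sin(pi*u)/pi - 2*sin(pi*u)/pi - 3*cos(pi*u)/pi**2; evaluating from 0 to 3: ∫_{0}^{3} (-3*u - 2) cos(pi*u) du = (3/pi**2) - (-3/pi**2) = 6/pi**2.
Summing the pieces and multiplying by (1/3) gives a_3 = 8/(3*pi**2).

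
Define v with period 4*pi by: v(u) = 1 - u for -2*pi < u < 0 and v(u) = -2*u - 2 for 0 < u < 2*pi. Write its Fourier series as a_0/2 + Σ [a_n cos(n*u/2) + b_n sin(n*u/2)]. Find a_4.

a_4 = (1/(2*pi)) ∫_{-2*pi}^{2*pi} v(u) cos(2*u) du.
Split the integral at the breakpoints.
Integrating by parts (boundary term plus one more integral), an antiderivative of (1 - u) cos(2*u) is -u*sin(2*u)/2 + sin(2*u)/2 - cos(2*u)/4; evaluating from -2*pi to 0: ∫_{-2*pi}^{0} (1 - u) cos(2*u) du = (-1/4) - (-1/4) = 0.
Integrating by parts (boundary term plus one more integral), an antiderivative of (-2*u - 2) cos(2*u) is -u*sin(2*u) - sin(2*u) - cos(2*u)/2; evaluating from 0 to 2*pi: ∫_{0}^{2*pi} (-2*u - 2) cos(2*u) du = (-1/2) - (-1/2) = 0.
Summing the pieces and multiplying by (1/(2*pi)) gives a_4 = 0.

0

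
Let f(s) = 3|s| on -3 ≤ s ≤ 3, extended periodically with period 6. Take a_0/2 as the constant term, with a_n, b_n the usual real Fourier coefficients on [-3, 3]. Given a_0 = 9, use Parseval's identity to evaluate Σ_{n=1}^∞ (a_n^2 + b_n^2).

Parseval: a_0^2/2 + Σ_{n≥1} (a_n^2+b_n^2) = 1/3 ∫_{-3}^{3} f(s)^2 ds = 54.
Subtract a_0^2/2 = 81/2: Σ (a_n^2+b_n^2) = 27/2.

27/2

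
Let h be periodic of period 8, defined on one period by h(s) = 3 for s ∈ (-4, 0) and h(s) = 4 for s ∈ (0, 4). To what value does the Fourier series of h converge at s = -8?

s = -8 differs from s = 0 by -1 full period(s), and the series is 8-periodic.
At s = 0 the one-sided limits are h(0^-) = 3 and h(0^+) = 4.
By Dirichlet's theorem the series converges to their average, [(3) + (4)]/2 = 7/2.

7/2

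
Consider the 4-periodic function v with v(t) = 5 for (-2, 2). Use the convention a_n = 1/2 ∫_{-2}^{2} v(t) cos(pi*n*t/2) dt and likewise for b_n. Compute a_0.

a_0 = 1/2 ∫_{-2}^{2} v(t) dt = 1/2 · (20) = 10.

10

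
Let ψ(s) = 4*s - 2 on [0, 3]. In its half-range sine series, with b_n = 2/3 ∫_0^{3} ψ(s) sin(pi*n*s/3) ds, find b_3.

16/(3*pi)

b_3 = 2/3 ∫_0^{3} (4*s - 2) sin(pi*s) ds.
Integrating by parts (boundary term plus one more integral), an antiderivative of (4*s - 2) sin(pi*s) is -4*s*cos(pi*s)/pi + 4*sin(pi*s)/pi**2 + 2*cos(pi*s)/pi; evaluating from 0 to 3: ∫_{0}^{3} (4*s - 2) sin(pi*s) ds = (10/pi) - (2/pi) = 8/pi.
Hence b_3 = (2/3)·(8/pi) = 16/(3*pi).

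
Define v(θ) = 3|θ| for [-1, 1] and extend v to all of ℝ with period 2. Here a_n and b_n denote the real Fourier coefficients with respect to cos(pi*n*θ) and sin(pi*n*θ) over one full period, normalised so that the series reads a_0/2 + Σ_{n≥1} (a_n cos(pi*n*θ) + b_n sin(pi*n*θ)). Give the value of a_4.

a_4 = ∫_{-1}^{1} v(θ) cos(4*pi*θ) dθ.
v is even and cos(4*pi*θ) is even, so the integrand is even and a_4 = 2 ∫_0^{1} v(θ) cos(4*pi*θ) dθ.
Integrating by parts (boundary term plus one more integral), an antiderivative of (3*θ) cos(4*pi*θ) is 3*θ*sin(4*pi*θ)/(4*pi) + 3*cos(4*pi*θ)/(16*pi**2); evaluating from 0 to 1: ∫_{0}^{1} (3*θ) cos(4*pi*θ) dθ = (3/(16*pi**2)) - (3/(16*pi**2)) = 0.
Hence a_4 = 2·(0) = 0.

0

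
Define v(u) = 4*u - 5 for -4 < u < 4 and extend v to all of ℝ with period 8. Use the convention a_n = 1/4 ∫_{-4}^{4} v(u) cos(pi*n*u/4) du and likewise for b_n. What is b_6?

b_6 = 1/4 ∫_{-4}^{4} v(u) sin(3*pi*u/2) du.
Integrating by parts (boundary term plus one more integral), an antiderivative of (4*u - 5) sin(3*pi*u/2) is -8*u*cos(3*pi*u/2)/(3*pi) + 16*sin(3*pi*u/2)/(9*pi**2) + 10*cos(3*pi*u/2)/(3*pi); evaluating from -4 to 4: ∫_{-4}^{4} (4*u - 5) sin(3*pi*u/2) du = (-22/(3*pi)) - (14/pi) = -64/(3*pi).
Hence b_6 = (1/4)·(-64/(3*pi)) = -16/(3*pi).

-16/(3*pi)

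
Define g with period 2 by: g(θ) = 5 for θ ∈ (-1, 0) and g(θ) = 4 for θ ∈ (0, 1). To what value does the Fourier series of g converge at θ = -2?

9/2

θ = -2 differs from θ = 0 by -1 full period(s), and the series is 2-periodic.
At θ = 0 the one-sided limits are g(0^-) = 5 and g(0^+) = 4.
By Dirichlet's theorem the series converges to their average, [(5) + (4)]/2 = 9/2.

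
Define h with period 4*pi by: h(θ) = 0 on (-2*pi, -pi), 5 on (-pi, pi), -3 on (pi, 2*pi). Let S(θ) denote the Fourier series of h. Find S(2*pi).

At θ = 2*pi the one-sided limits are h(2*pi^-) = -3 and h(2*pi^+) = 0.
By Dirichlet's theorem the series converges to their average, [(-3) + (0)]/2 = -3/2.

-3/2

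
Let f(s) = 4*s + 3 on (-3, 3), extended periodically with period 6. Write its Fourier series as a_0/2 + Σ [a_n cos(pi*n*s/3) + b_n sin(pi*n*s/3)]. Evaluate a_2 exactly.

0

a_2 = 1/3 ∫_{-3}^{3} f(s) cos(2*pi*s/3) ds.
Integrating by parts (boundary term plus one more integral), an antiderivative of (4*s + 3) cos(2*pi*s/3) is 6*s*sin(2*pi*s/3)/pi + 9*sin(2*pi*s/3)/(2*pi) + 9*cos(2*pi*s/3)/pi**2; evaluating from -3 to 3: ∫_{-3}^{3} (4*s + 3) cos(2*pi*s/3) ds = (9/pi**2) - (9/pi**2) = 0.
Hence a_2 = (1/3)·(0) = 0.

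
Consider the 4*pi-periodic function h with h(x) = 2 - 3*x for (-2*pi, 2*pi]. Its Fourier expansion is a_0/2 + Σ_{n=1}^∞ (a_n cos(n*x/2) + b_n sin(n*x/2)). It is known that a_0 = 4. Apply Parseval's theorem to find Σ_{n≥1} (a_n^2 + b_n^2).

24*pi**2

Parseval: a_0^2/2 + Σ_{n≥1} (a_n^2+b_n^2) = (1/(2*pi)) ∫_{-2*pi}^{2*pi} h(x)^2 dx = 8 + 24*pi**2.
Subtract a_0^2/2 = 8: Σ (a_n^2+b_n^2) = 24*pi**2.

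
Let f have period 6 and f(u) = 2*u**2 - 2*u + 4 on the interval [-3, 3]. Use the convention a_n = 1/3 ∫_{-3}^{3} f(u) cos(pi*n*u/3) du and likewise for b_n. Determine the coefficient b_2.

b_2 = 1/3 ∫_{-3}^{3} f(u) sin(2*pi*u/3) du.
Integrating by parts twice (tabular method), an antiderivative of (2*u**2 - 2*u + 4) sin(2*pi*u/3) is -3*u**2*cos(2*pi*u/3)/pi + 9*u*sin(2*pi*u/3)/pi**2 + 3*u*cos(2*pi*u/3)/pi - 9*sin(2*pi*u/3)/(2*pi**2) - 6*cos(2*pi*u/3)/pi + 27*cos(2*pi*u/3)/(2*pi**3); evaluating from -3 to 3: ∫_{-3}^{3} (2*u**2 - 2*u + 4) sin(2*pi*u/3) du = (-24/pi + 27/(2*pi**3)) - (-42/pi + 27/(2*pi**3)) = 18/pi.
Hence b_2 = (1/3)·(18/pi) = 6/pi.

6/pi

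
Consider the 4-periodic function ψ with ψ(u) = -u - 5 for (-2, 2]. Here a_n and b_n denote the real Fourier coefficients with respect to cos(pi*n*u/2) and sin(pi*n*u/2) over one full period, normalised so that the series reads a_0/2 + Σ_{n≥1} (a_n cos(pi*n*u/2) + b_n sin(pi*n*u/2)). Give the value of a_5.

a_5 = 1/2 ∫_{-2}^{2} ψ(u) cos(5*pi*u/2) du.
Integrating by parts (boundary term plus one more integral), an antiderivative of (-u - 5) cos(5*pi*u/2) is -2*u*sin(5*pi*u/2)/(5*pi) - 2*sin(5*pi*u/2)/pi - 4*cos(5*pi*u/2)/(25*pi**2); evaluating from -2 to 2: ∫_{-2}^{2} (-u - 5) cos(5*pi*u/2) du = (4/(25*pi**2)) - (4/(25*pi**2)) = 0.
Hence a_5 = (1/2)·(0) = 0.

0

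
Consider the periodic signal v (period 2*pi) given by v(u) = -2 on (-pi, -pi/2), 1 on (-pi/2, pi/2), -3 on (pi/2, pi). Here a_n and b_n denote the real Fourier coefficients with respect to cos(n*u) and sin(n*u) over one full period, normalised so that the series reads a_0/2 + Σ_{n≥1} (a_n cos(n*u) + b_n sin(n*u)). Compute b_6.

1/(3*pi)

b_6 = 1/pi ∫_{-pi}^{pi} v(u) sin(6*u) du.
Split the integral at the breakpoints.
Directly, an antiderivative of (-2) sin(6*u) is cos(6*u)/3; evaluating from -pi to -pi/2: ∫_{-pi}^{-pi/2} (-2) sin(6*u) du = (-1/3) - (1/3) = -2/3.
Directly, an antiderivative of (1) sin(6*u) is -cos(6*u)/6; evaluating from -pi/2 to pi/2: ∫_{-pi/2}^{pi/2} (1) sin(6*u) du = (1/6) - (1/6) = 0.
Directly, an antiderivative of (-3) sin(6*u) is cos(6*u)/2; evaluating from pi/2 to pi: ∫_{pi/2}^{pi} (-3) sin(6*u) du = (1/2) - (-1/2) = 1.
Summing the pieces and multiplying by (1/pi) gives b_6 = 1/(3*pi).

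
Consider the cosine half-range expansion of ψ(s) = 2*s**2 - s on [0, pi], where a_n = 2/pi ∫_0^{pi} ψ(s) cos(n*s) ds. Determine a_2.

2

a_2 = 2/pi ∫_0^{pi} (2*s**2 - s) cos(2*s) ds.
Integrating by parts twice (tabular method), an antiderivative of (2*s**2 - s) cos(2*s) is s**2*sin(2*s) - s*sin(2*s)/2 + s*cos(2*s) - sin(2*s)/2 - cos(2*s)/4; evaluating from 0 to pi: ∫_{0}^{pi} (2*s**2 - s) cos(2*s) ds = (-1/4 + pi) - (-1/4) = pi.
Hence a_2 = (2/pi)·(pi) = 2.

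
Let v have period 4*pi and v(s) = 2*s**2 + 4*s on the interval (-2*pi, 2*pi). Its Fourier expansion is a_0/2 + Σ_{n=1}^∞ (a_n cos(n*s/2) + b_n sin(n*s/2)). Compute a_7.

a_7 = (1/(2*pi)) ∫_{-2*pi}^{2*pi} v(s) cos(7*s/2) ds.
Integrating by parts twice (tabular method), an antiderivative of (2*s**2 + 4*s) cos(7*s/2) is 4*s**2*sin(7*s/2)/7 + 8*s*sin(7*s/2)/7 + 16*s*cos(7*s/2)/49 - 32*sin(7*s/2)/343 + 16*cos(7*s/2)/49; evaluating from -2*pi to 2*pi: ∫_{-2*pi}^{2*pi} (2*s**2 + 4*s) cos(7*s/2) ds = (-32*pi/49 - 16/49) - (-16/49 + 32*pi/49) = -64*pi/49.
Hence a_7 = (1/(2*pi))·(-64*pi/49) = -32/49.

-32/49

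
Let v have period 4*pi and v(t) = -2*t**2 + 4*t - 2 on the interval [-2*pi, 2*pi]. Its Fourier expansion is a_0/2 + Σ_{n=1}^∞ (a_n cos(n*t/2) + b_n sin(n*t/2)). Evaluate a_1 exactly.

a_1 = (1/(2*pi)) ∫_{-2*pi}^{2*pi} v(t) cos(t/2) dt.
Integrating by parts twice (tabular method), an antiderivative of (-2*t**2 + 4*t - 2) cos(t/2) is -4*t**2*sin(t/2) + 8*t*sin(t/2) - 16*t*cos(t/2) + 28*sin(t/2) + 16*cos(t/2); evaluating from -2*pi to 2*pi: ∫_{-2*pi}^{2*pi} (-2*t**2 + 4*t - 2) cos(t/2) dt = (-16 + 32*pi) - (-32*pi - 16) = 64*pi.
Hence a_1 = (1/(2*pi))·(64*pi) = 32.

32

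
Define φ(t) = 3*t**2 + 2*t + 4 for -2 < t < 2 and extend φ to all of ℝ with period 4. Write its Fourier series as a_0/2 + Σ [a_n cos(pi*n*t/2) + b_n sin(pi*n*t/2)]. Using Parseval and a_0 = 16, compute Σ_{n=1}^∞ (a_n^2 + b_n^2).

Parseval: a_0^2/2 + Σ_{n≥1} (a_n^2+b_n^2) = 1/2 ∫_{-2}^{2} φ(t)^2 dt = 2464/15.
Subtract a_0^2/2 = 128: Σ (a_n^2+b_n^2) = 544/15.

544/15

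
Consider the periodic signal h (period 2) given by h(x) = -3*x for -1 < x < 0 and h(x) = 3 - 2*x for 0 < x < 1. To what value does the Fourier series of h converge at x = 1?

x = 1 differs from x = -1 by 1 full period(s), and the series is 2-periodic.
At x = -1 the one-sided limits are h(-1^-) = 1 and h(-1^+) = 3.
By Dirichlet's theorem the series converges to their average, [(1) + (3)]/2 = 2.

2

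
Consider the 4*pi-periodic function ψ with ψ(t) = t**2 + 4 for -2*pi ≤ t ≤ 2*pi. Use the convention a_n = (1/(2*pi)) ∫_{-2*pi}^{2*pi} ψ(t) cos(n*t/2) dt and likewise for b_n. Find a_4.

1

a_4 = (1/(2*pi)) ∫_{-2*pi}^{2*pi} ψ(t) cos(2*t) dt.
ψ is even and cos(2*t) is even, so the integrand is even and a_4 = 1/pi ∫_0^{2*pi} ψ(t) cos(2*t) dt.
Integrating by parts twice (tabular method), an antiderivative of (t**2 + 4) cos(2*t) is t**2*sin(2*t)/2 + t*cos(2*t)/2 + 7*sin(2*t)/4; evaluating from 0 to 2*pi: ∫_{0}^{2*pi} (t**2 + 4) cos(2*t) dt = (pi) - (0) = pi.
Hence a_4 = (1/pi)·(pi) = 1.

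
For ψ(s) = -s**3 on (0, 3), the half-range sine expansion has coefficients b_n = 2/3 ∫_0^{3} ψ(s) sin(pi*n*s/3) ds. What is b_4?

b_4 = 2/3 ∫_0^{3} (-s**3) sin(4*pi*s/3) ds.
Integrating by parts three times (tabular method), an antiderivative of (-s**3) sin(4*pi*s/3) is 3*s**3*cos(4*pi*s/3)/(4*pi) - 27*s**2*sin(4*pi*s/3)/(16*pi**2) - 81*s*cos(4*pi*s/3)/(32*pi**3) + 243*sin(4*pi*s/3)/(128*pi**4); evaluating from 0 to 3: ∫_{0}^{3} (-s**3) sin(4*pi*s/3) ds = (81*(-3 + 8*pi**2)/(32*pi**3)) - (0) = 81*(-3 + 8*pi**2)/(32*pi**3).
Hence b_4 = (2/3)·(81*(-3 + 8*pi**2)/(32*pi**3)) = 27*(-3 + 8*pi**2)/(16*pi**3).

27*(-3 + 8*pi**2)/(16*pi**3)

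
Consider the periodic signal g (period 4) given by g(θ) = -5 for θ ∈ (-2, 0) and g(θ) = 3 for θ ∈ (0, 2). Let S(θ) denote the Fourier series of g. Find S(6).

-1

θ = 6 differs from θ = 2 by 1 full period(s), and the series is 4-periodic.
At θ = 2 the one-sided limits are g(2^-) = 3 and g(2^+) = -5.
By Dirichlet's theorem the series converges to their average, [(3) + (-5)]/2 = -1.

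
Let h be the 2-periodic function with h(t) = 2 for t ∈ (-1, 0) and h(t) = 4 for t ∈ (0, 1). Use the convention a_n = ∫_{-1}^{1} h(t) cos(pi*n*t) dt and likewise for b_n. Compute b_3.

4/(3*pi)

b_3 = ∫_{-1}^{1} h(t) sin(3*pi*t) dt.
Split the integral at the breakpoints.
Directly, an antiderivative of (2) sin(3*pi*t) is -2*cos(3*pi*t)/(3*pi); evaluating from -1 to 0: ∫_{-1}^{0} (2) sin(3*pi*t) dt = (-2/(3*pi)) - (2/(3*pi)) = -4/(3*pi).
Directly, an antiderivative of (4) sin(3*pi*t) is -4*cos(3*pi*t)/(3*pi); evaluating from 0 to 1: ∫_{0}^{1} (4) sin(3*pi*t) dt = (4/(3*pi)) - (-4/(3*pi)) = 8/(3*pi).
Summing the pieces gives b_3 = 4/(3*pi).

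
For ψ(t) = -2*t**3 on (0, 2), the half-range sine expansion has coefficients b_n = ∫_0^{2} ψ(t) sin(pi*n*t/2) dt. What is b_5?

b_5 = ∫_0^{2} (-2*t**3) sin(5*pi*t/2) dt.
Integrating by parts three times (tabular method), an antiderivative of (-2*t**3) sin(5*pi*t/2) is 4*t**3*cos(5*pi*t/2)/(5*pi) - 24*t**2*sin(5*pi*t/2)/(25*pi**2) - 96*t*cos(5*pi*t/2)/(125*pi**3) + 192*sin(5*pi*t/2)/(625*pi**4); evaluating from 0 to 2: ∫_{0}^{2} (-2*t**3) sin(5*pi*t/2) dt = (32*(6 - 25*pi**2)/(125*pi**3)) - (0) = 32*(6 - 25*pi**2)/(125*pi**3).
Hence b_5 = 32*(6 - 25*pi**2)/(125*pi**3).

32*(6 - 25*pi**2)/(125*pi**3)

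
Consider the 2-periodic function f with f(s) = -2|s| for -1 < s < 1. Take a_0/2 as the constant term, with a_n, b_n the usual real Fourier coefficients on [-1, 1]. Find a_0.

-2

a_0 = ∫_{-1}^{1} f(s) ds = -2.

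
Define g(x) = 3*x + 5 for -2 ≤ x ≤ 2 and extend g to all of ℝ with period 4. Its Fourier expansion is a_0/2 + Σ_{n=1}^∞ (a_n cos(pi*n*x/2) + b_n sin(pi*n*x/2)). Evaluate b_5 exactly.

b_5 = 1/2 ∫_{-2}^{2} g(x) sin(5*pi*x/2) dx.
Integrating by parts (boundary term plus one more integral), an antiderivative of (3*x + 5) sin(5*pi*x/2) is -6*x*cos(5*pi*x/2)/(5*pi) + 12*sin(5*pi*x/2)/(25*pi**2) - 2*cos(5*pi*x/2)/pi; evaluating from -2 to 2: ∫_{-2}^{2} (3*x + 5) sin(5*pi*x/2) dx = (22/(5*pi)) - (-2/(5*pi)) = 24/(5*pi).
Hence b_5 = (1/2)·(24/(5*pi)) = 12/(5*pi).

12/(5*pi)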